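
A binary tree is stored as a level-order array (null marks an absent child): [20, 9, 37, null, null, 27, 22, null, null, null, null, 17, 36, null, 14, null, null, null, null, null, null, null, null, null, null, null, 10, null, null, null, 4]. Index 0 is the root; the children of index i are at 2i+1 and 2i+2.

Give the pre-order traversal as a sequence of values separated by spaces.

Pre-order visits the node, then its left subtree, then its right subtree.
Visit 20.
At 20: go left to 9.
  9 is a leaf — visit 9.
At 20: go right to 37.
  Visit 37.
  At 37: go left to 27.
    Visit 27.
    At 27: go left to 17.
      17 is a leaf — visit 17.
    At 27: go right to 36.
      Visit 36.
      At 36: no left child.
      At 36: go right to 10.
        10 is a leaf — visit 10.
  At 37: go right to 22.
    Visit 22.
    At 22: no left child.
    At 22: go right to 14.
      Visit 14.
      At 14: no left child.
      At 14: go right to 4.
        4 is a leaf — visit 4.

20 9 37 27 17 36 10 22 14 4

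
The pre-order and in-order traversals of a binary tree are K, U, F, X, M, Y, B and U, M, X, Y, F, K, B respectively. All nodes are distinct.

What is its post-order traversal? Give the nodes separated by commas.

The first element of pre-order is the root; it splits in-order into left and right subtrees.
Root K: left subtree has 5 nodes {U, M, X, Y, F}, right has 1 {B}.
  Root U: left subtree has 0 nodes { }, right has 4 {M, X, Y, F}.
    Root F: left subtree has 3 nodes {M, X, Y}, right has 0 { }.
      Root X: left subtree has 1 node {M}, right has 1 {Y}.

M, Y, X, F, U, B, K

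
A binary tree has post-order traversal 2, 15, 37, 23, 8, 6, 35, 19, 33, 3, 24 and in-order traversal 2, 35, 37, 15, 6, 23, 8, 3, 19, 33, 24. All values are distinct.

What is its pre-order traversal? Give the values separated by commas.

24, 3, 35, 2, 6, 37, 15, 8, 23, 33, 19

The last element of post-order is the root; it splits in-order into left and right subtrees.
Root 24: left subtree has 10 nodes {2, 35, 37, 15, 6, 23, 8, 3, 19, 33}, right has 0 { }.
  Root 3: left subtree has 7 nodes {2, 35, 37, 15, 6, 23, 8}, right has 2 {19, 33}.
    Root 35: left subtree has 1 node {2}, right has 5 {37, 15, 6, 23, 8}.
      Root 6: left subtree has 2 nodes {37, 15}, right has 2 {23, 8}.
        Root 37: left subtree has 0 nodes { }, right has 1 {15}.
        Root 8: left subtree has 1 node {23}, right has 0 { }.
    Root 33: left subtree has 1 node {19}, right has 0 { }.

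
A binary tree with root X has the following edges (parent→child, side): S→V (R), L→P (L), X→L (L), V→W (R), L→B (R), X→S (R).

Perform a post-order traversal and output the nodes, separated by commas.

P, B, L, W, V, S, X

Post-order visits the left subtree, then the right subtree, then the node.
At X: go left to L.
  At L: go left to P.
    P is a leaf — visit P.
  At L: go right to B.
    B is a leaf — visit B.
  Visit L.
At X: go right to S.
  At S: no left child.
  At S: go right to V.
    At V: no left child.
    At V: go right to W.
      W is a leaf — visit W.
    Visit V.
  Visit S.
Visit X.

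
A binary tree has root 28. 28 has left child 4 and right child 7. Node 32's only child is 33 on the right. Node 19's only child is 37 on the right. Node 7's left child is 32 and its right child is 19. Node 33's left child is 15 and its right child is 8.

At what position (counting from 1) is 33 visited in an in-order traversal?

5

In-order visits the left subtree, then the node, then the right subtree.
At 28: go left to 4.
  4 is a leaf — visit 4.
Visit 28.
At 28: go right to 7.
  At 7: go left to 32.
    At 32: no left child.
    Visit 32.
    At 32: go right to 33.
      At 33: go left to 15.
        15 is a leaf — visit 15.
      Visit 33.
      At 33: go right to 8.
        8 is a leaf — visit 8.
  Visit 7.
  At 7: go right to 19.
    At 19: no left child.
    Visit 19.
    At 19: go right to 37.
      37 is a leaf — visit 37.
Full in-order sequence: 4, 28, 32, 15, 33, 8, 7, 19, 37.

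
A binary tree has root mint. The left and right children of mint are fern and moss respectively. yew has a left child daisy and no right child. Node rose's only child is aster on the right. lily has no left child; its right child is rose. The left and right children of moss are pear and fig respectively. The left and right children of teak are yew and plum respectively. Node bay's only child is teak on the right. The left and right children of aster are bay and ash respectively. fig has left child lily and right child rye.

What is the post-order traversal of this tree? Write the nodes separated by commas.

fern, pear, daisy, yew, plum, teak, bay, ash, aster, rose, lily, rye, fig, moss, mint

Post-order visits the left subtree, then the right subtree, then the node.
At mint: go left to fern.
  fern is a leaf — visit fern.
At mint: go right to moss.
  At moss: go left to pear.
    pear is a leaf — visit pear.
  At moss: go right to fig.
    At fig: go left to lily.
      At lily: no left child.
      At lily: go right to rose.
        At rose: no left child.
        At rose: go right to aster.
          At aster: go left to bay.
            At bay: no left child.
            At bay: go right to teak.
              At teak: go left to yew.
                At yew: go left to daisy.
                  daisy is a leaf — visit daisy.
                At yew: no right child.
                Visit yew.
              At teak: go right to plum.
                plum is a leaf — visit plum.
              Visit teak.
            Visit bay.
          At aster: go right to ash.
            ash is a leaf — visit ash.
          Visit aster.
        Visit rose.
      Visit lily.
    At fig: go right to rye.
      rye is a leaf — visit rye.
    Visit fig.
  Visit moss.
Visit mint.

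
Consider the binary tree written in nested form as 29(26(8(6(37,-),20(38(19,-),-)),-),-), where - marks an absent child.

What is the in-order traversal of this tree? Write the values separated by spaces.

37 6 8 19 38 20 26 29

In-order visits the left subtree, then the node, then the right subtree.
At 29: go left to 26.
  At 26: go left to 8.
    At 8: go left to 6.
      At 6: go left to 37.
        37 is a leaf — visit 37.
      Visit 6.
      At 6: no right child.
    Visit 8.
    At 8: go right to 20.
      At 20: go left to 38.
        At 38: go left to 19.
          19 is a leaf — visit 19.
        Visit 38.
        At 38: no right child.
      Visit 20.
      At 20: no right child.
  Visit 26.
  At 26: no right child.
Visit 29.
At 29: no right child.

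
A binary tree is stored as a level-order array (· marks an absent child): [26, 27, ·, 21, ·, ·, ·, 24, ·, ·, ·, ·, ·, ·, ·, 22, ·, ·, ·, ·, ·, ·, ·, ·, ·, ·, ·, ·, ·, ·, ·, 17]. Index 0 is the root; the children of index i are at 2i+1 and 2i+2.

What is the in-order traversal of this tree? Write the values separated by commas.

17, 22, 24, 21, 27, 26

In-order visits the left subtree, then the node, then the right subtree.
At 26: go left to 27.
  At 27: go left to 21.
    At 21: go left to 24.
      At 24: go left to 22.
        At 22: go left to 17.
          17 is a leaf — visit 17.
        Visit 22.
        At 22: no right child.
      Visit 24.
      At 24: no right child.
    Visit 21.
    At 21: no right child.
  Visit 27.
  At 27: no right child.
Visit 26.
At 26: no right child.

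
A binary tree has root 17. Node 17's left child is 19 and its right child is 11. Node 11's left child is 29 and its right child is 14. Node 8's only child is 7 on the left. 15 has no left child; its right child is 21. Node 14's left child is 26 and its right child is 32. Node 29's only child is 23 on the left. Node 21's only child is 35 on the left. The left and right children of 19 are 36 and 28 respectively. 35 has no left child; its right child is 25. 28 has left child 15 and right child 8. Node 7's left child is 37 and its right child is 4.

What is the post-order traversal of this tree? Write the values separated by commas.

36, 25, 35, 21, 15, 37, 4, 7, 8, 28, 19, 23, 29, 26, 32, 14, 11, 17

Post-order visits the left subtree, then the right subtree, then the node.
At 17: go left to 19.
  At 19: go left to 36.
    36 is a leaf — visit 36.
  At 19: go right to 28.
    At 28: go left to 15.
      At 15: no left child.
      At 15: go right to 21.
        At 21: go left to 35.
          At 35: no left child.
          At 35: go right to 25.
            25 is a leaf — visit 25.
          Visit 35.
        At 21: no right child.
        Visit 21.
      Visit 15.
    At 28: go right to 8.
      At 8: go left to 7.
        At 7: go left to 37.
          37 is a leaf — visit 37.
        At 7: go right to 4.
          4 is a leaf — visit 4.
        Visit 7.
      At 8: no right child.
      Visit 8.
    Visit 28.
  Visit 19.
At 17: go right to 11.
  At 11: go left to 29.
    At 29: go left to 23.
      23 is a leaf — visit 23.
    At 29: no right child.
    Visit 29.
  At 11: go right to 14.
    At 14: go left to 26.
      26 is a leaf — visit 26.
    At 14: go right to 32.
      32 is a leaf — visit 32.
    Visit 14.
  Visit 11.
Visit 17.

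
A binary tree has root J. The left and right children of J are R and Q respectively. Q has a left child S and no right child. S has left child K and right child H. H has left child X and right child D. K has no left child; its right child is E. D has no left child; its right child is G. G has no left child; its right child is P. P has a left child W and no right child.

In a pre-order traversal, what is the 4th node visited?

S

Pre-order visits the node, then its left subtree, then its right subtree.
Visit J.
At J: go left to R.
  R is a leaf — visit R.
At J: go right to Q.
  Visit Q.
  At Q: go left to S.
    Visit S.
    At S: go left to K.
      Visit K.
      At K: no left child.
      At K: go right to E.
        E is a leaf — visit E.
    At S: go right to H.
      Visit H.
      At H: go left to X.
        X is a leaf — visit X.
      At H: go right to D.
        Visit D.
        At D: no left child.
        At D: go right to G.
          Visit G.
          At G: no left child.
          At G: go right to P.
            Visit P.
            At P: go left to W.
              W is a leaf — visit W.
            At P: no right child.
  At Q: no right child.
Full pre-order sequence: J, R, Q, S, K, E, H, X, D, G, P, W.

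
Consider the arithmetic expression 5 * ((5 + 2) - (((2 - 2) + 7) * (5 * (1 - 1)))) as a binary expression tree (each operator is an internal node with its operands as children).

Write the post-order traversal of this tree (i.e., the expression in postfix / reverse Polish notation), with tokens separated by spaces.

Post-order on an expression tree gives postfix notation: for each operator, emit left operand, right operand, then the operator.

5 5 2 + 2 2 - 7 + 5 1 1 - * * - *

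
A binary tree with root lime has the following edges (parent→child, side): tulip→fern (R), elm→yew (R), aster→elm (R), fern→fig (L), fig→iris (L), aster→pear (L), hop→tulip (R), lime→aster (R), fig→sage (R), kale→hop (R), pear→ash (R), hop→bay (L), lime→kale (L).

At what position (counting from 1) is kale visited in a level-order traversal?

2

Level-order visits nodes level by level from the root, left to right within each level.
Level 0: lime
Level 1: kale, aster
Level 2: hop, pear, elm
Level 3: bay, tulip, ash, yew
Level 4: fern
Level 5: fig
Level 6: iris, sage
Full level-order sequence: lime, kale, aster, hop, pear, elm, bay, tulip, ash, yew, fern, fig, iris, sage.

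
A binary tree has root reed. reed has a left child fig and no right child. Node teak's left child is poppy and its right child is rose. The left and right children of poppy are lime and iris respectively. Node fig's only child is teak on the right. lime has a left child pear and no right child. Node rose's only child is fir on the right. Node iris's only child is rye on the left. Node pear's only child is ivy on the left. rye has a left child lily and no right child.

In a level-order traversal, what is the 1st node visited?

Level-order visits nodes level by level from the root, left to right within each level.
Level 0: reed
Level 1: fig
Level 2: teak
Level 3: poppy, rose
Level 4: lime, iris, fir
Level 5: pear, rye
Level 6: ivy, lily
Full level-order sequence: reed, fig, teak, poppy, rose, lime, iris, fir, pear, rye, ivy, lily.

reed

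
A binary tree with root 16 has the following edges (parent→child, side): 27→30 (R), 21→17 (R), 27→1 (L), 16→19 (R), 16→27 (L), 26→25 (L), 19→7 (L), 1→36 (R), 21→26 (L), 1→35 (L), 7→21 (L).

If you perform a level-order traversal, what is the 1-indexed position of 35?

Level-order visits nodes level by level from the root, left to right within each level.
Level 0: 16
Level 1: 27, 19
Level 2: 1, 30, 7
Level 3: 35, 36, 21
Level 4: 26, 17
Level 5: 25
Full level-order sequence: 16, 27, 19, 1, 30, 7, 35, 36, 21, 26, 17, 25.

7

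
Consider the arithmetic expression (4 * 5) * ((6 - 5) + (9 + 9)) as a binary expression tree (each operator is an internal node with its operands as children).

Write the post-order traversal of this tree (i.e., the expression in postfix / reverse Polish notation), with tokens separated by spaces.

4 5 * 6 5 - 9 9 + + *

Post-order on an expression tree gives postfix notation: for each operator, emit left operand, right operand, then the operator.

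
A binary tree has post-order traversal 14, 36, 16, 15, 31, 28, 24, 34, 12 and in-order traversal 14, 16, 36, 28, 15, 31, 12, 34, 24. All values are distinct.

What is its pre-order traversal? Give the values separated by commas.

12, 28, 16, 14, 36, 31, 15, 34, 24

The last element of post-order is the root; it splits in-order into left and right subtrees.
Root 12: left subtree has 6 nodes {14, 16, 36, 28, 15, 31}, right has 2 {34, 24}.
  Root 28: left subtree has 3 nodes {14, 16, 36}, right has 2 {15, 31}.
    Root 16: left subtree has 1 node {14}, right has 1 {36}.
    Root 31: left subtree has 1 node {15}, right has 0 { }.
  Root 34: left subtree has 0 nodes { }, right has 1 {24}.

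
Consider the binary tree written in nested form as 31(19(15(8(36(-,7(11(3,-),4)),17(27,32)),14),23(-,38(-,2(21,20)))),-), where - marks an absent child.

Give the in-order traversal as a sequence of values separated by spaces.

In-order visits the left subtree, then the node, then the right subtree.
At 31: go left to 19.
  At 19: go left to 15.
    At 15: go left to 8.
      At 8: go left to 36.
        At 36: no left child.
        Visit 36.
        At 36: go right to 7.
          At 7: go left to 11.
            At 11: go left to 3.
              3 is a leaf — visit 3.
            Visit 11.
            At 11: no right child.
          Visit 7.
          At 7: go right to 4.
            4 is a leaf — visit 4.
      Visit 8.
      At 8: go right to 17.
        At 17: go left to 27.
          27 is a leaf — visit 27.
        Visit 17.
        At 17: go right to 32.
          32 is a leaf — visit 32.
    Visit 15.
    At 15: go right to 14.
      14 is a leaf — visit 14.
  Visit 19.
  At 19: go right to 23.
    At 23: no left child.
    Visit 23.
    At 23: go right to 38.
      At 38: no left child.
      Visit 38.
      At 38: go right to 2.
        At 2: go left to 21.
          21 is a leaf — visit 21.
        Visit 2.
        At 2: go right to 20.
          20 is a leaf — visit 20.
Visit 31.
At 31: no right child.

36 3 11 7 4 8 27 17 32 15 14 19 23 38 21 2 20 31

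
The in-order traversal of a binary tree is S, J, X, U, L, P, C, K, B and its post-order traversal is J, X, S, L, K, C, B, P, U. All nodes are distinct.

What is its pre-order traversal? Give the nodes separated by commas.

The last element of post-order is the root; it splits in-order into left and right subtrees.
Root U: left subtree has 3 nodes {S, J, X}, right has 5 {L, P, C, K, B}.
  Root S: left subtree has 0 nodes { }, right has 2 {J, X}.
    Root X: left subtree has 1 node {J}, right has 0 { }.
  Root P: left subtree has 1 node {L}, right has 3 {C, K, B}.
    Root B: left subtree has 2 nodes {C, K}, right has 0 { }.
      Root C: left subtree has 0 nodes { }, right has 1 {K}.

U, S, X, J, P, L, B, C, K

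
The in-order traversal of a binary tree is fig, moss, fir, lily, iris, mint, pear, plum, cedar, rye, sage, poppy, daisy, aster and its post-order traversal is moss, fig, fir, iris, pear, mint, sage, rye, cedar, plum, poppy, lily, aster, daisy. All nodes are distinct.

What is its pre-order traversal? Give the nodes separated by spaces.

The last element of post-order is the root; it splits in-order into left and right subtrees.
Root daisy: left subtree has 12 nodes {fig, moss, fir, lily, iris, mint, pear, plum, cedar, rye, sage, poppy}, right has 1 {aster}.
  Root lily: left subtree has 3 nodes {fig, moss, fir}, right has 8 {iris, mint, pear, plum, cedar, rye, sage, poppy}.
    Root fir: left subtree has 2 nodes {fig, moss}, right has 0 { }.
      Root fig: left subtree has 0 nodes { }, right has 1 {moss}.
    Root poppy: left subtree has 7 nodes {iris, mint, pear, plum, cedar, rye, sage}, right has 0 { }.
      Root plum: left subtree has 3 nodes {iris, mint, pear}, right has 3 {cedar, rye, sage}.
        Root mint: left subtree has 1 node {iris}, right has 1 {pear}.
        Root cedar: left subtree has 0 nodes { }, right has 2 {rye, sage}.
          Root rye: left subtree has 0 nodes { }, right has 1 {sage}.

daisy lily fir fig moss poppy plum mint iris pear cedar rye sage aster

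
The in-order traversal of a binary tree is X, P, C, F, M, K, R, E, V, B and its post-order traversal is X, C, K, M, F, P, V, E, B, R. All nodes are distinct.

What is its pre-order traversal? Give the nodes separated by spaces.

The last element of post-order is the root; it splits in-order into left and right subtrees.
Root R: left subtree has 6 nodes {X, P, C, F, M, K}, right has 3 {E, V, B}.
  Root P: left subtree has 1 node {X}, right has 4 {C, F, M, K}.
    Root F: left subtree has 1 node {C}, right has 2 {M, K}.
      Root M: left subtree has 0 nodes { }, right has 1 {K}.
  Root B: left subtree has 2 nodes {E, V}, right has 0 { }.
    Root E: left subtree has 0 nodes { }, right has 1 {V}.

R P X F C M K B E V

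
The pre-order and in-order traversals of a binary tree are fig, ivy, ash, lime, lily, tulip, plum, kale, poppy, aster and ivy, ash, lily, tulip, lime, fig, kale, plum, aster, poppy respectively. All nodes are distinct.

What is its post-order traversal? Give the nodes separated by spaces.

The first element of pre-order is the root; it splits in-order into left and right subtrees.
Root fig: left subtree has 5 nodes {ivy, ash, lily, tulip, lime}, right has 4 {kale, plum, aster, poppy}.
  Root ivy: left subtree has 0 nodes { }, right has 4 {ash, lily, tulip, lime}.
    Root ash: left subtree has 0 nodes { }, right has 3 {lily, tulip, lime}.
      Root lime: left subtree has 2 nodes {lily, tulip}, right has 0 { }.
        Root lily: left subtree has 0 nodes { }, right has 1 {tulip}.
  Root plum: left subtree has 1 node {kale}, right has 2 {aster, poppy}.
    Root poppy: left subtree has 1 node {aster}, right has 0 { }.

tulip lily lime ash ivy kale aster poppy plum fig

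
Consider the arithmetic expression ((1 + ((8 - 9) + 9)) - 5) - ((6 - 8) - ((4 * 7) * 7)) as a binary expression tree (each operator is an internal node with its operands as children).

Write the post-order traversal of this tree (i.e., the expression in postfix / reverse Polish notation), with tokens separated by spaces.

1 8 9 - 9 + + 5 - 6 8 - 4 7 * 7 * - -

Post-order on an expression tree gives postfix notation: for each operator, emit left operand, right operand, then the operator.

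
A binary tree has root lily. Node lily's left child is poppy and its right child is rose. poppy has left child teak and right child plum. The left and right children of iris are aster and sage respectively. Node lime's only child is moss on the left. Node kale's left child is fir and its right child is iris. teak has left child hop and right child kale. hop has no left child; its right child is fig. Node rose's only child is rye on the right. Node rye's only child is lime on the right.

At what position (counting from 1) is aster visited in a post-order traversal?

Post-order visits the left subtree, then the right subtree, then the node.
At lily: go left to poppy.
  At poppy: go left to teak.
    At teak: go left to hop.
      At hop: no left child.
      At hop: go right to fig.
        fig is a leaf — visit fig.
      Visit hop.
    At teak: go right to kale.
      At kale: go left to fir.
        fir is a leaf — visit fir.
      At kale: go right to iris.
        At iris: go left to aster.
          aster is a leaf — visit aster.
        At iris: go right to sage.
          sage is a leaf — visit sage.
        Visit iris.
      Visit kale.
    Visit teak.
  At poppy: go right to plum.
    plum is a leaf — visit plum.
  Visit poppy.
At lily: go right to rose.
  At rose: no left child.
  At rose: go right to rye.
    At rye: no left child.
    At rye: go right to lime.
      At lime: go left to moss.
        moss is a leaf — visit moss.
      At lime: no right child.
      Visit lime.
    Visit rye.
  Visit rose.
Visit lily.
Full post-order sequence: fig, hop, fir, aster, sage, iris, kale, teak, plum, poppy, moss, lime, rye, rose, lily.

4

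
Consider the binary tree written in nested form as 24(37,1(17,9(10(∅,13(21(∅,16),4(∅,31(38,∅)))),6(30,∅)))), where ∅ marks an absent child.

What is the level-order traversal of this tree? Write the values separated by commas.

Level-order visits nodes level by level from the root, left to right within each level.
Level 0: 24
Level 1: 37, 1
Level 2: 17, 9
Level 3: 10, 6
Level 4: 13, 30
Level 5: 21, 4
Level 6: 16, 31
Level 7: 38

24, 37, 1, 17, 9, 10, 6, 13, 30, 21, 4, 16, 31, 38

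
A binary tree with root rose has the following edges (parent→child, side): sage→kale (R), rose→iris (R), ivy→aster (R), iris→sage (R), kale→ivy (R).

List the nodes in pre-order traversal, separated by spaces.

rose iris sage kale ivy aster

Pre-order visits the node, then its left subtree, then its right subtree.
Visit rose.
At rose: no left child.
At rose: go right to iris.
  Visit iris.
  At iris: no left child.
  At iris: go right to sage.
    Visit sage.
    At sage: no left child.
    At sage: go right to kale.
      Visit kale.
      At kale: no left child.
      At kale: go right to ivy.
        Visit ivy.
        At ivy: no left child.
        At ivy: go right to aster.
          aster is a leaf — visit aster.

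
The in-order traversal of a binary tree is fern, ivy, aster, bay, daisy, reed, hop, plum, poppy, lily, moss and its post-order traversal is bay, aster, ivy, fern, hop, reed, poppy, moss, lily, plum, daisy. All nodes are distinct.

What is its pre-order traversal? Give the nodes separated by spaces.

The last element of post-order is the root; it splits in-order into left and right subtrees.
Root daisy: left subtree has 4 nodes {fern, ivy, aster, bay}, right has 6 {reed, hop, plum, poppy, lily, moss}.
  Root fern: left subtree has 0 nodes { }, right has 3 {ivy, aster, bay}.
    Root ivy: left subtree has 0 nodes { }, right has 2 {aster, bay}.
      Root aster: left subtree has 0 nodes { }, right has 1 {bay}.
  Root plum: left subtree has 2 nodes {reed, hop}, right has 3 {poppy, lily, moss}.
    Root reed: left subtree has 0 nodes { }, right has 1 {hop}.
    Root lily: left subtree has 1 node {poppy}, right has 1 {moss}.

daisy fern ivy aster bay plum reed hop lily poppy moss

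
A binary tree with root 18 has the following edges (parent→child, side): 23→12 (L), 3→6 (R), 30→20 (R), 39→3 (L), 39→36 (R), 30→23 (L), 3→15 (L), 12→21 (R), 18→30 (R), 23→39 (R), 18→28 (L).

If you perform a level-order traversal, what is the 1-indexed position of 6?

12

Level-order visits nodes level by level from the root, left to right within each level.
Level 0: 18
Level 1: 28, 30
Level 2: 23, 20
Level 3: 12, 39
Level 4: 21, 3, 36
Level 5: 15, 6
Full level-order sequence: 18, 28, 30, 23, 20, 12, 39, 21, 3, 36, 15, 6.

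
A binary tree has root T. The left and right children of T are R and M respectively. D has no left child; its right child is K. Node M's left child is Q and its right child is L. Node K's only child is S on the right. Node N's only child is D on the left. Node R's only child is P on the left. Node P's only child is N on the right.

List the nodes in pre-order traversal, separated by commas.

Pre-order visits the node, then its left subtree, then its right subtree.
Visit T.
At T: go left to R.
  Visit R.
  At R: go left to P.
    Visit P.
    At P: no left child.
    At P: go right to N.
      Visit N.
      At N: go left to D.
        Visit D.
        At D: no left child.
        At D: go right to K.
          Visit K.
          At K: no left child.
          At K: go right to S.
            S is a leaf — visit S.
      At N: no right child.
  At R: no right child.
At T: go right to M.
  Visit M.
  At M: go left to Q.
    Q is a leaf — visit Q.
  At M: go right to L.
    L is a leaf — visit L.

T, R, P, N, D, K, S, M, Q, L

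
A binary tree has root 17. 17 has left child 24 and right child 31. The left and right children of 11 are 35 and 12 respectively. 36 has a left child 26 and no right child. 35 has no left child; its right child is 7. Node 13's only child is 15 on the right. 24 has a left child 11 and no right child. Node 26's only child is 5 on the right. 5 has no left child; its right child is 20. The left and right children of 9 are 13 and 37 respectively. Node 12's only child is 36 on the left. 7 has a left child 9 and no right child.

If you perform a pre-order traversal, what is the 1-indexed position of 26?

Pre-order visits the node, then its left subtree, then its right subtree.
Visit 17.
At 17: go left to 24.
  Visit 24.
  At 24: go left to 11.
    Visit 11.
    At 11: go left to 35.
      Visit 35.
      At 35: no left child.
      At 35: go right to 7.
        Visit 7.
        At 7: go left to 9.
          Visit 9.
          At 9: go left to 13.
            Visit 13.
            At 13: no left child.
            At 13: go right to 15.
              15 is a leaf — visit 15.
          At 9: go right to 37.
            37 is a leaf — visit 37.
        At 7: no right child.
    At 11: go right to 12.
      Visit 12.
      At 12: go left to 36.
        Visit 36.
        At 36: go left to 26.
          Visit 26.
          At 26: no left child.
          At 26: go right to 5.
            Visit 5.
            At 5: no left child.
            At 5: go right to 20.
              20 is a leaf — visit 20.
        At 36: no right child.
      At 12: no right child.
  At 24: no right child.
At 17: go right to 31.
  31 is a leaf — visit 31.
Full pre-order sequence: 17, 24, 11, 35, 7, 9, 13, 15, 37, 12, 36, 26, 5, 20, 31.

12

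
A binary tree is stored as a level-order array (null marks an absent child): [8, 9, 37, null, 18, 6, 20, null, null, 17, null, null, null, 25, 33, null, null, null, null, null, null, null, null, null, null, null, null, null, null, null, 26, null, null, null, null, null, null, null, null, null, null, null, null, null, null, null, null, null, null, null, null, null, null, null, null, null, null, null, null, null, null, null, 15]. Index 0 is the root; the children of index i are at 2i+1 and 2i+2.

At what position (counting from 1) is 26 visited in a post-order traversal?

7

Post-order visits the left subtree, then the right subtree, then the node.
At 8: go left to 9.
  At 9: no left child.
  At 9: go right to 18.
    At 18: go left to 17.
      17 is a leaf — visit 17.
    At 18: no right child.
    Visit 18.
  Visit 9.
At 8: go right to 37.
  At 37: go left to 6.
    6 is a leaf — visit 6.
  At 37: go right to 20.
    At 20: go left to 25.
      25 is a leaf — visit 25.
    At 20: go right to 33.
      At 33: no left child.
      At 33: go right to 26.
        At 26: no left child.
        At 26: go right to 15.
          15 is a leaf — visit 15.
        Visit 26.
      Visit 33.
    Visit 20.
  Visit 37.
Visit 8.
Full post-order sequence: 17, 18, 9, 6, 25, 15, 26, 33, 20, 37, 8.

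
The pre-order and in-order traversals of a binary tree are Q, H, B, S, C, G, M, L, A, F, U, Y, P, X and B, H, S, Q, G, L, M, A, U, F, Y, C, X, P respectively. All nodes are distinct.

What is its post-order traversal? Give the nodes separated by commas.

The first element of pre-order is the root; it splits in-order into left and right subtrees.
Root Q: left subtree has 3 nodes {B, H, S}, right has 10 {G, L, M, A, U, F, Y, C, X, P}.
  Root H: left subtree has 1 node {B}, right has 1 {S}.
  Root C: left subtree has 7 nodes {G, L, M, A, U, F, Y}, right has 2 {X, P}.
    Root G: left subtree has 0 nodes { }, right has 6 {L, M, A, U, F, Y}.
      Root M: left subtree has 1 node {L}, right has 4 {A, U, F, Y}.
        Root A: left subtree has 0 nodes { }, right has 3 {U, F, Y}.
          Root F: left subtree has 1 node {U}, right has 1 {Y}.
    Root P: left subtree has 1 node {X}, right has 0 { }.

B, S, H, L, U, Y, F, A, M, G, X, P, C, Q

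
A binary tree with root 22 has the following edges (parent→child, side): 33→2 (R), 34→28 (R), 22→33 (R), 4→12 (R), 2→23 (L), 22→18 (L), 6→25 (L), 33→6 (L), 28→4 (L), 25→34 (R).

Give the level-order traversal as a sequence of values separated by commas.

22, 18, 33, 6, 2, 25, 23, 34, 28, 4, 12

Level-order visits nodes level by level from the root, left to right within each level.
Level 0: 22
Level 1: 18, 33
Level 2: 6, 2
Level 3: 25, 23
Level 4: 34
Level 5: 28
Level 6: 4
Level 7: 12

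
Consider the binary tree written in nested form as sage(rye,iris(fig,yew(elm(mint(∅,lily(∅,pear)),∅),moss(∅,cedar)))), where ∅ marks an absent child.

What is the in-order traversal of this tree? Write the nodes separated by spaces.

rye sage fig iris mint lily pear elm yew moss cedar

In-order visits the left subtree, then the node, then the right subtree.
At sage: go left to rye.
  rye is a leaf — visit rye.
Visit sage.
At sage: go right to iris.
  At iris: go left to fig.
    fig is a leaf — visit fig.
  Visit iris.
  At iris: go right to yew.
    At yew: go left to elm.
      At elm: go left to mint.
        At mint: no left child.
        Visit mint.
        At mint: go right to lily.
          At lily: no left child.
          Visit lily.
          At lily: go right to pear.
            pear is a leaf — visit pear.
      Visit elm.
      At elm: no right child.
    Visit yew.
    At yew: go right to moss.
      At moss: no left child.
      Visit moss.
      At moss: go right to cedar.
        cedar is a leaf — visit cedar.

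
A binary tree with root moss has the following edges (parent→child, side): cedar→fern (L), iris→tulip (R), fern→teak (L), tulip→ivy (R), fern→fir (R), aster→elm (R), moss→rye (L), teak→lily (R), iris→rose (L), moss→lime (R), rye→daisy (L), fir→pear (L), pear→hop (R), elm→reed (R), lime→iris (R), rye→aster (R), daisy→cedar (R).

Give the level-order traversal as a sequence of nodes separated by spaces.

Level-order visits nodes level by level from the root, left to right within each level.
Level 0: moss
Level 1: rye, lime
Level 2: daisy, aster, iris
Level 3: cedar, elm, rose, tulip
Level 4: fern, reed, ivy
Level 5: teak, fir
Level 6: lily, pear
Level 7: hop

moss rye lime daisy aster iris cedar elm rose tulip fern reed ivy teak fir lily pear hop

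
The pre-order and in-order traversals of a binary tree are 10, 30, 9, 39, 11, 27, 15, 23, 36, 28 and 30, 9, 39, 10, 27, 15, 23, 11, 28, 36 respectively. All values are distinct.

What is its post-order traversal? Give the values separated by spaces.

The first element of pre-order is the root; it splits in-order into left and right subtrees.
Root 10: left subtree has 3 nodes {30, 9, 39}, right has 6 {27, 15, 23, 11, 28, 36}.
  Root 30: left subtree has 0 nodes { }, right has 2 {9, 39}.
    Root 9: left subtree has 0 nodes { }, right has 1 {39}.
  Root 11: left subtree has 3 nodes {27, 15, 23}, right has 2 {28, 36}.
    Root 27: left subtree has 0 nodes { }, right has 2 {15, 23}.
      Root 15: left subtree has 0 nodes { }, right has 1 {23}.
    Root 36: left subtree has 1 node {28}, right has 0 { }.

39 9 30 23 15 27 28 36 11 10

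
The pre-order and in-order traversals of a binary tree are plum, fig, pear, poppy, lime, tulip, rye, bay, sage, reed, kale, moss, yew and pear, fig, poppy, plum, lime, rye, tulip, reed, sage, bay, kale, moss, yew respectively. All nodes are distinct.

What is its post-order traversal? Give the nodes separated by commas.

The first element of pre-order is the root; it splits in-order into left and right subtrees.
Root plum: left subtree has 3 nodes {pear, fig, poppy}, right has 9 {lime, rye, tulip, reed, sage, bay, kale, moss, yew}.
  Root fig: left subtree has 1 node {pear}, right has 1 {poppy}.
  Root lime: left subtree has 0 nodes { }, right has 8 {rye, tulip, reed, sage, bay, kale, moss, yew}.
    Root tulip: left subtree has 1 node {rye}, right has 6 {reed, sage, bay, kale, moss, yew}.
      Root bay: left subtree has 2 nodes {reed, sage}, right has 3 {kale, moss, yew}.
        Root sage: left subtree has 1 node {reed}, right has 0 { }.
        Root kale: left subtree has 0 nodes { }, right has 2 {moss, yew}.
          Root moss: left subtree has 0 nodes { }, right has 1 {yew}.

pear, poppy, fig, rye, reed, sage, yew, moss, kale, bay, tulip, lime, plum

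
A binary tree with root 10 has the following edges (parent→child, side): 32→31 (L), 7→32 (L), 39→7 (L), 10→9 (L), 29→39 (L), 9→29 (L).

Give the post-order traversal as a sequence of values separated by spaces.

31 32 7 39 29 9 10

Post-order visits the left subtree, then the right subtree, then the node.
At 10: go left to 9.
  At 9: go left to 29.
    At 29: go left to 39.
      At 39: go left to 7.
        At 7: go left to 32.
          At 32: go left to 31.
            31 is a leaf — visit 31.
          At 32: no right child.
          Visit 32.
        At 7: no right child.
        Visit 7.
      At 39: no right child.
      Visit 39.
    At 29: no right child.
    Visit 29.
  At 9: no right child.
  Visit 9.
At 10: no right child.
Visit 10.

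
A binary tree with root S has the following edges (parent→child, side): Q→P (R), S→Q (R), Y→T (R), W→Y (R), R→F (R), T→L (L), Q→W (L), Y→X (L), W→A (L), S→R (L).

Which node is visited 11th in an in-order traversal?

In-order visits the left subtree, then the node, then the right subtree.
At S: go left to R.
  At R: no left child.
  Visit R.
  At R: go right to F.
    F is a leaf — visit F.
Visit S.
At S: go right to Q.
  At Q: go left to W.
    At W: go left to A.
      A is a leaf — visit A.
    Visit W.
    At W: go right to Y.
      At Y: go left to X.
        X is a leaf — visit X.
      Visit Y.
      At Y: go right to T.
        At T: go left to L.
          L is a leaf — visit L.
        Visit T.
        At T: no right child.
  Visit Q.
  At Q: go right to P.
    P is a leaf — visit P.
Full in-order sequence: R, F, S, A, W, X, Y, L, T, Q, P.

P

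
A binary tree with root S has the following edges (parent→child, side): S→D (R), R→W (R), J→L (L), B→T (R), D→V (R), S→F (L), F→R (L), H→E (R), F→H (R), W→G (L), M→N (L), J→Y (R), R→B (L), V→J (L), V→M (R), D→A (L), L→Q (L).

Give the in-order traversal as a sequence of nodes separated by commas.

In-order visits the left subtree, then the node, then the right subtree.
At S: go left to F.
  At F: go left to R.
    At R: go left to B.
      At B: no left child.
      Visit B.
      At B: go right to T.
        T is a leaf — visit T.
    Visit R.
    At R: go right to W.
      At W: go left to G.
        G is a leaf — visit G.
      Visit W.
      At W: no right child.
  Visit F.
  At F: go right to H.
    At H: no left child.
    Visit H.
    At H: go right to E.
      E is a leaf — visit E.
Visit S.
At S: go right to D.
  At D: go left to A.
    A is a leaf — visit A.
  Visit D.
  At D: go right to V.
    At V: go left to J.
      At J: go left to L.
        At L: go left to Q.
          Q is a leaf — visit Q.
        Visit L.
        At L: no right child.
      Visit J.
      At J: go right to Y.
        Y is a leaf — visit Y.
    Visit V.
    At V: go right to M.
      At M: go left to N.
        N is a leaf — visit N.
      Visit M.
      At M: no right child.

B, T, R, G, W, F, H, E, S, A, D, Q, L, J, Y, V, N, M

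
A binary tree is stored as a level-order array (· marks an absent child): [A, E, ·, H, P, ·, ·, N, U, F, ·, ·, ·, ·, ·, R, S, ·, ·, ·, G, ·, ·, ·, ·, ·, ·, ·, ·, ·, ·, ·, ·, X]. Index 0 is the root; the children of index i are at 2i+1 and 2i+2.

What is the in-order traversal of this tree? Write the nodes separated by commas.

In-order visits the left subtree, then the node, then the right subtree.
At A: go left to E.
  At E: go left to H.
    At H: go left to N.
      At N: go left to R.
        R is a leaf — visit R.
      Visit N.
      At N: go right to S.
        At S: go left to X.
          X is a leaf — visit X.
        Visit S.
        At S: no right child.
    Visit H.
    At H: go right to U.
      U is a leaf — visit U.
  Visit E.
  At E: go right to P.
    At P: go left to F.
      At F: no left child.
      Visit F.
      At F: go right to G.
        G is a leaf — visit G.
    Visit P.
    At P: no right child.
Visit A.
At A: no right child.

R, N, X, S, H, U, E, F, G, P, A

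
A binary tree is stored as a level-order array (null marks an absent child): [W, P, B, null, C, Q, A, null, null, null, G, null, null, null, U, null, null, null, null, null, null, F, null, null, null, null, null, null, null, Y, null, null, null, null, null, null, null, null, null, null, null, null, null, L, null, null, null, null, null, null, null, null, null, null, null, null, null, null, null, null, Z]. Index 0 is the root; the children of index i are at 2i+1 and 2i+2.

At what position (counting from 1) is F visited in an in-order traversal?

4

In-order visits the left subtree, then the node, then the right subtree.
At W: go left to P.
  At P: no left child.
  Visit P.
  At P: go right to C.
    At C: no left child.
    Visit C.
    At C: go right to G.
      At G: go left to F.
        At F: go left to L.
          L is a leaf — visit L.
        Visit F.
        At F: no right child.
      Visit G.
      At G: no right child.
Visit W.
At W: go right to B.
  At B: go left to Q.
    Q is a leaf — visit Q.
  Visit B.
  At B: go right to A.
    At A: no left child.
    Visit A.
    At A: go right to U.
      At U: go left to Y.
        At Y: no left child.
        Visit Y.
        At Y: go right to Z.
          Z is a leaf — visit Z.
      Visit U.
      At U: no right child.
Full in-order sequence: P, C, L, F, G, W, Q, B, A, Y, Z, U.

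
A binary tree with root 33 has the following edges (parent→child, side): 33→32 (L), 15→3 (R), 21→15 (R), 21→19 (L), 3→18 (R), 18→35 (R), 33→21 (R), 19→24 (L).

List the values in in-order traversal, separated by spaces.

32 33 24 19 21 15 3 18 35

In-order visits the left subtree, then the node, then the right subtree.
At 33: go left to 32.
  32 is a leaf — visit 32.
Visit 33.
At 33: go right to 21.
  At 21: go left to 19.
    At 19: go left to 24.
      24 is a leaf — visit 24.
    Visit 19.
    At 19: no right child.
  Visit 21.
  At 21: go right to 15.
    At 15: no left child.
    Visit 15.
    At 15: go right to 3.
      At 3: no left child.
      Visit 3.
      At 3: go right to 18.
        At 18: no left child.
        Visit 18.
        At 18: go right to 35.
          35 is a leaf — visit 35.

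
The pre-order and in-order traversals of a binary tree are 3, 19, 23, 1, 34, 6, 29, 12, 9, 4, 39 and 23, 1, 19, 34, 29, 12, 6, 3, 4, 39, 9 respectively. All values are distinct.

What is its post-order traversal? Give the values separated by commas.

1, 23, 12, 29, 6, 34, 19, 39, 4, 9, 3

The first element of pre-order is the root; it splits in-order into left and right subtrees.
Root 3: left subtree has 7 nodes {23, 1, 19, 34, 29, 12, 6}, right has 3 {4, 39, 9}.
  Root 19: left subtree has 2 nodes {23, 1}, right has 4 {34, 29, 12, 6}.
    Root 23: left subtree has 0 nodes { }, right has 1 {1}.
    Root 34: left subtree has 0 nodes { }, right has 3 {29, 12, 6}.
      Root 6: left subtree has 2 nodes {29, 12}, right has 0 { }.
        Root 29: left subtree has 0 nodes { }, right has 1 {12}.
  Root 9: left subtree has 2 nodes {4, 39}, right has 0 { }.
    Root 4: left subtree has 0 nodes { }, right has 1 {39}.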